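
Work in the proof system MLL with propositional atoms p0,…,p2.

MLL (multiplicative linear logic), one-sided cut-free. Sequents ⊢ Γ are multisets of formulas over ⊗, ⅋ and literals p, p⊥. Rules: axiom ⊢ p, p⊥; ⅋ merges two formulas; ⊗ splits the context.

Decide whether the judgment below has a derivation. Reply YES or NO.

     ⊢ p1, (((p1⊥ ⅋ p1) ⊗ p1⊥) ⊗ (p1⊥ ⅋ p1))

Derivation (root first):
[⊗]  ⊢ p1, (((p1⊥ ⅋ p1) ⊗ p1⊥) ⊗ (p1⊥ ⅋ p1))
  [⊗]  ⊢ p1, ((p1⊥ ⅋ p1) ⊗ p1⊥)
    [⅋]  ⊢ (p1⊥ ⅋ p1)
      [Ax]  ⊢ p1, p1⊥
    [Ax]  ⊢ p1, p1⊥
  [⅋]  ⊢ (p1⊥ ⅋ p1)
    [Ax]  ⊢ p1, p1⊥

Result: YES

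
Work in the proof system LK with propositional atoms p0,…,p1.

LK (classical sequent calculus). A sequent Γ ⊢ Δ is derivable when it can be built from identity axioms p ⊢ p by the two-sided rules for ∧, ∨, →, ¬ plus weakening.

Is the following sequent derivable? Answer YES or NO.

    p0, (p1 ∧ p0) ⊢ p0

Derivation trace:
[∧L] p0, (p1 ∧ p0) ⊢ p0
  [WL] p0, p0, p1 ⊢ p0
    [WL] p0, p0 ⊢ p0
      [Ax] p0 ⊢ p0

Result: YES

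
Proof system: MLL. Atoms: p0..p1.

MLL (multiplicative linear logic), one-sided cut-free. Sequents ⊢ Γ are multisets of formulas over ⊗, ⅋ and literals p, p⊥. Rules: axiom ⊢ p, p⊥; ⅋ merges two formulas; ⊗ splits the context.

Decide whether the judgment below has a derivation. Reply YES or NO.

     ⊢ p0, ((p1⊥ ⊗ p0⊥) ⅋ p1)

Derivation trace:
[⅋]  ⊢ p0, ((p1⊥ ⊗ p0⊥) ⅋ p1)
  [⊗]  ⊢ p1, p0, (p1⊥ ⊗ p0⊥)
    [Ax]  ⊢ p1, p1⊥
    [Ax]  ⊢ p0, p0⊥

Result: YES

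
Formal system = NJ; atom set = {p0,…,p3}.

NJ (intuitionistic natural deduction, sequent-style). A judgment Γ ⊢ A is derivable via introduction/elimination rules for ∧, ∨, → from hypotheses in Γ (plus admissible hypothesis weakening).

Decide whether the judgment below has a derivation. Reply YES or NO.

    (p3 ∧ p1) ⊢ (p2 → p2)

Derivation trace:
[Wk] (p3 ∧ p1) ⊢ (p2 → p2)
  [→I]  ⊢ (p2 → p2)
    [Ax] p2 ⊢ p2

Result: YES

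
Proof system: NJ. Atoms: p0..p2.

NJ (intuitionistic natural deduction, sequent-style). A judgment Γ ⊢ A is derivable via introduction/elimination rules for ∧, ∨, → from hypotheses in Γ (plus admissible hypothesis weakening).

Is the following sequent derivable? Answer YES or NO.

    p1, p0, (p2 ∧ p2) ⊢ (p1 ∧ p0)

Derivation (root first):
[Wk] p1, p0, (p2 ∧ p2) ⊢ (p1 ∧ p0)
  [∧I] p1, p0 ⊢ (p1 ∧ p0)
    [Ax] p1 ⊢ p1
    [Ax] p0 ⊢ p0

Result: YES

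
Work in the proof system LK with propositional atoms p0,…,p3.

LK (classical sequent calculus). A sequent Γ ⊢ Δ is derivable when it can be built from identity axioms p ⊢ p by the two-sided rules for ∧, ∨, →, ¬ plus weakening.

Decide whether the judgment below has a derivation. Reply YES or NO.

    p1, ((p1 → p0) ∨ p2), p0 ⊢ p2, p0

Proof tree:
[WL] p1, ((p1 → p0) ∨ p2), p0 ⊢ p2, p0
  [∨L] p1, ((p1 → p0) ∨ p2) ⊢ p2, p0
    [→L] p1, (p1 → p0) ⊢ p0
      [Ax] p1 ⊢ p1
      [Ax] p0 ⊢ p0
    [Ax] p2 ⊢ p2

Result: YES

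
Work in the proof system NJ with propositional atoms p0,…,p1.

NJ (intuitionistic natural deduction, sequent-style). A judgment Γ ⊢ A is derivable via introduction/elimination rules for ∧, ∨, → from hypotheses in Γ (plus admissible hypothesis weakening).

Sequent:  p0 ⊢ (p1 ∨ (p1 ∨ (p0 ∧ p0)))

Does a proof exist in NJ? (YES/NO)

Derivation (root first):
[∨I₂] p0 ⊢ (p1 ∨ (p1 ∨ (p0 ∧ p0)))
  [∨I₂] p0 ⊢ (p1 ∨ (p0 ∧ p0))
    [∧I] p0 ⊢ (p0 ∧ p0)
      [Ax] p0 ⊢ p0
      [Ax] p0 ⊢ p0

Result: YES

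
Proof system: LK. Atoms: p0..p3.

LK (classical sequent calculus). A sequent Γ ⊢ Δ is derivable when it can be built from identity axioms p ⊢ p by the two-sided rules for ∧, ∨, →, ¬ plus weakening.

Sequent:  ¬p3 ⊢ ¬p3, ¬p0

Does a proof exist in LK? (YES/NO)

Derivation trace:
[¬R] ¬p3 ⊢ ¬p3, ¬p0
  [¬L] p0, ¬p3 ⊢ ¬p3
    [WL] p0 ⊢ p3, ¬p3
      [¬R]  ⊢ p3, ¬p3
        [Ax] p3 ⊢ p3

Result: YES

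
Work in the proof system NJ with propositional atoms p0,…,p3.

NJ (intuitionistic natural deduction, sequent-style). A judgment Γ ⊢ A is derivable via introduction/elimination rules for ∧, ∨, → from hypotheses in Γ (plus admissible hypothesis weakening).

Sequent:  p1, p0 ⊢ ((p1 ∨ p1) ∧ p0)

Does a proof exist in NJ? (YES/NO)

Derivation trace:
[∧I] p1, p0 ⊢ ((p1 ∨ p1) ∧ p0)
  [∨I₁] p1 ⊢ (p1 ∨ p1)
    [Ax] p1 ⊢ p1
  [Ax] p0 ⊢ p0

Result: YES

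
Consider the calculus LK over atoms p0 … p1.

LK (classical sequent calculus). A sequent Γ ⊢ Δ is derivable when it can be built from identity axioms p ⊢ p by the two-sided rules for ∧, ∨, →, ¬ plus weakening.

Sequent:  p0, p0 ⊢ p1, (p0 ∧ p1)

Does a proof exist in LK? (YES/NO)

Search for a countermodel by truth-table:
  v=00: Γ:[p0=F, p0=F] Δ:[p1=F, (p0 ∧ p1)=F] refutes=False
  v=01: Γ:[p0=F, p0=F] Δ:[p1=T, (p0 ∧ p1)=F] refutes=False
  v=10: Γ:[p0=T, p0=T] Δ:[p1=F, (p0 ∧ p1)=F] refutes=True  ← countermodel

Result: NO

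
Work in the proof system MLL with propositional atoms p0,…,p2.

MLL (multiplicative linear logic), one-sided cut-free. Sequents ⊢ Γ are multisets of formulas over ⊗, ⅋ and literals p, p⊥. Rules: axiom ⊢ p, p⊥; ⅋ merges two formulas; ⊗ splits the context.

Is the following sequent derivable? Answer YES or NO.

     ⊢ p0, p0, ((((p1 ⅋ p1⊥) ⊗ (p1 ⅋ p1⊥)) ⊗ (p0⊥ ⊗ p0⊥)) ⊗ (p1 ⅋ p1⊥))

Derivation trace:
[⊗]  ⊢ p0, p0, ((((p1 ⅋ p1⊥) ⊗ (p1 ⅋ p1⊥)) ⊗ (p0⊥ ⊗ p0⊥)) ⊗ (p1 ⅋ p1⊥))
  [⊗]  ⊢ p0, p0, (((p1 ⅋ p1⊥) ⊗ (p1 ⅋ p1⊥)) ⊗ (p0⊥ ⊗ p0⊥))
    [⊗]  ⊢ ((p1 ⅋ p1⊥) ⊗ (p1 ⅋ p1⊥))
      [⅋]  ⊢ (p1 ⅋ p1⊥)
        [Ax]  ⊢ p1, p1⊥
      [⅋]  ⊢ (p1 ⅋ p1⊥)
        [Ax]  ⊢ p1, p1⊥
    [⊗]  ⊢ p0, p0, (p0⊥ ⊗ p0⊥)
      [Ax]  ⊢ p0, p0⊥
      [Ax]  ⊢ p0, p0⊥
  [⅋]  ⊢ (p1 ⅋ p1⊥)
    [Ax]  ⊢ p1, p1⊥

Result: YES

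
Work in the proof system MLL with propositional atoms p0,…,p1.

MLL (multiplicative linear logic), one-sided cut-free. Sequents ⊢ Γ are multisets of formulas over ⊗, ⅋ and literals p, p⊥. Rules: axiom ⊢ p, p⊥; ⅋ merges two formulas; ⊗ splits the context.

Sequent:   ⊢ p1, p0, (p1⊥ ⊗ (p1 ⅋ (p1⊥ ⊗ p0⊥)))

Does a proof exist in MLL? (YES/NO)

Derivation (root first):
[⊗]  ⊢ p1, p0, (p1⊥ ⊗ (p1 ⅋ (p1⊥ ⊗ p0⊥)))
  [Ax]  ⊢ p1, p1⊥
  [⅋]  ⊢ p0, (p1 ⅋ (p1⊥ ⊗ p0⊥))
    [⊗]  ⊢ p1, p0, (p1⊥ ⊗ p0⊥)
      [Ax]  ⊢ p1, p1⊥
      [Ax]  ⊢ p0, p0⊥

Result: YES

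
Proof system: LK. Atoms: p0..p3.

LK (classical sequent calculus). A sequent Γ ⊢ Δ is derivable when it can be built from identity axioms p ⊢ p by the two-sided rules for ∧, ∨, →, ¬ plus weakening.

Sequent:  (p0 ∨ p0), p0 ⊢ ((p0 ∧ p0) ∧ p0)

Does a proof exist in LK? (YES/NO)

Derivation (root first):
[∧R] (p0 ∨ p0), p0 ⊢ ((p0 ∧ p0) ∧ p0)
  [∧R] (p0 ∨ p0), p0 ⊢ (p0 ∧ p0)
    [∨L] (p0 ∨ p0) ⊢ p0
      [Ax] p0 ⊢ p0
      [Ax] p0 ⊢ p0
    [Ax] p0 ⊢ p0
  [∨L] (p0 ∨ p0) ⊢ p0
    [Ax] p0 ⊢ p0
    [Ax] p0 ⊢ p0

Result: YES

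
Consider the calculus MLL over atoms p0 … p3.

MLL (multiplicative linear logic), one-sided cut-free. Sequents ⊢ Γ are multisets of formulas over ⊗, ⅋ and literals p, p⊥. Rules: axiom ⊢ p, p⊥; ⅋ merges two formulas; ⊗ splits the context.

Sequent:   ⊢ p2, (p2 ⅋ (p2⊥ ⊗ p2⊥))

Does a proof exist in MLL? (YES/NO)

Proof tree:
[⅋]  ⊢ p2, (p2 ⅋ (p2⊥ ⊗ p2⊥))
  [⊗]  ⊢ p2, p2, (p2⊥ ⊗ p2⊥)
    [Ax]  ⊢ p2, p2⊥
    [Ax]  ⊢ p2, p2⊥

Result: YES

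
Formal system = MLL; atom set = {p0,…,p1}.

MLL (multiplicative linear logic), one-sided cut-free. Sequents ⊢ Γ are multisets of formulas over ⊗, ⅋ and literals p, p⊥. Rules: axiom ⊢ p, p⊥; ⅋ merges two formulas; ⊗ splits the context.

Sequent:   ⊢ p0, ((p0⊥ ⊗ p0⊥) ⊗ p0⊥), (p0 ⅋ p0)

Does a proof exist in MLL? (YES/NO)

Derivation (root first):
[⅋]  ⊢ p0, ((p0⊥ ⊗ p0⊥) ⊗ p0⊥), (p0 ⅋ p0)
  [⊗]  ⊢ p0, p0, p0, ((p0⊥ ⊗ p0⊥) ⊗ p0⊥)
    [⊗]  ⊢ p0, p0, (p0⊥ ⊗ p0⊥)
      [Ax]  ⊢ p0, p0⊥
      [Ax]  ⊢ p0, p0⊥
    [Ax]  ⊢ p0, p0⊥

Result: YES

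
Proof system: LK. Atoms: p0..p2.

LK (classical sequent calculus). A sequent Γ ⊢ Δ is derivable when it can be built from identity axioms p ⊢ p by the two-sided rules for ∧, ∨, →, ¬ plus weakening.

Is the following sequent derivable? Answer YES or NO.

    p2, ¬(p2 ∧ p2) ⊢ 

Derivation trace:
[¬L] p2, ¬(p2 ∧ p2) ⊢ 
  [∧R] p2 ⊢ (p2 ∧ p2)
    [Ax] p2 ⊢ p2
    [Ax] p2 ⊢ p2

Result: YES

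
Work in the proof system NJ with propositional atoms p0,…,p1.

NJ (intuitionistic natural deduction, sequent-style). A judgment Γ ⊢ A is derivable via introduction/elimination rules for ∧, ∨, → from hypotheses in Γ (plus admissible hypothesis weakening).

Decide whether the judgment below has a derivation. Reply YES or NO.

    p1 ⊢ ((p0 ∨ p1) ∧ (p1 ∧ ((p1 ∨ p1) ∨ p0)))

Derivation trace:
[∧I] p1 ⊢ ((p0 ∨ p1) ∧ (p1 ∧ ((p1 ∨ p1) ∨ p0)))
  [Wk] p1, p1 ⊢ (p0 ∨ p1)
    [∨I₂] p1 ⊢ (p0 ∨ p1)
      [Ax] p1 ⊢ p1
  [∧I] p1 ⊢ (p1 ∧ ((p1 ∨ p1) ∨ p0))
    [Ax] p1 ⊢ p1
    [∨I₁] p1 ⊢ ((p1 ∨ p1) ∨ p0)
      [∨I₁] p1 ⊢ (p1 ∨ p1)
        [Ax] p1 ⊢ p1

Result: YES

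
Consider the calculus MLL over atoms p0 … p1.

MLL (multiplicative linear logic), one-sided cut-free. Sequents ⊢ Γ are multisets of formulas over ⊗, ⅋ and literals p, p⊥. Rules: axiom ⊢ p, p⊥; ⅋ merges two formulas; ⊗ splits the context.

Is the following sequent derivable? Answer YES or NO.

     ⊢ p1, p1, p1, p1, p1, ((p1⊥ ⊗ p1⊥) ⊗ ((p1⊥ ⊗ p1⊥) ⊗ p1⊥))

Derivation trace:
[⊗]  ⊢ p1, p1, p1, p1, p1, ((p1⊥ ⊗ p1⊥) ⊗ ((p1⊥ ⊗ p1⊥) ⊗ p1⊥))
  [⊗]  ⊢ p1, p1, (p1⊥ ⊗ p1⊥)
    [Ax]  ⊢ p1, p1⊥
    [Ax]  ⊢ p1, p1⊥
  [⊗]  ⊢ p1, p1, p1, ((p1⊥ ⊗ p1⊥) ⊗ p1⊥)
    [⊗]  ⊢ p1, p1, (p1⊥ ⊗ p1⊥)
      [Ax]  ⊢ p1, p1⊥
      [Ax]  ⊢ p1, p1⊥
    [Ax]  ⊢ p1, p1⊥

Result: YES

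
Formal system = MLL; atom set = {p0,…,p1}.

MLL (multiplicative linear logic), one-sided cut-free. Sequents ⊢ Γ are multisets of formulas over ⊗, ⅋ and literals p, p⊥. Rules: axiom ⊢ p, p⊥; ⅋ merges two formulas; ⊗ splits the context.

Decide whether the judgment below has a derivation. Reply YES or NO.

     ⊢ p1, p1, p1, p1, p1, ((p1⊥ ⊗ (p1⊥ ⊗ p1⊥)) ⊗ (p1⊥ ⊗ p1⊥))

Derivation (root first):
[⊗]  ⊢ p1, p1, p1, p1, p1, ((p1⊥ ⊗ (p1⊥ ⊗ p1⊥)) ⊗ (p1⊥ ⊗ p1⊥))
  [⊗]  ⊢ p1, p1, p1, (p1⊥ ⊗ (p1⊥ ⊗ p1⊥))
    [Ax]  ⊢ p1, p1⊥
    [⊗]  ⊢ p1, p1, (p1⊥ ⊗ p1⊥)
      [Ax]  ⊢ p1, p1⊥
      [Ax]  ⊢ p1, p1⊥
  [⊗]  ⊢ p1, p1, (p1⊥ ⊗ p1⊥)
    [Ax]  ⊢ p1, p1⊥
    [Ax]  ⊢ p1, p1⊥

Result: YES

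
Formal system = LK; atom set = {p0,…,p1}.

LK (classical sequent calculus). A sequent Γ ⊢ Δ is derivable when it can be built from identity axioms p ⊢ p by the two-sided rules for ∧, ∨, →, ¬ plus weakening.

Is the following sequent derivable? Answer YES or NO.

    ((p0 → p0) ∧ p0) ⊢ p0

Proof tree:
[∧L] ((p0 → p0) ∧ p0) ⊢ p0
  [→L] p0, (p0 → p0) ⊢ p0
    [Ax] p0 ⊢ p0
    [Ax] p0 ⊢ p0

Result: YES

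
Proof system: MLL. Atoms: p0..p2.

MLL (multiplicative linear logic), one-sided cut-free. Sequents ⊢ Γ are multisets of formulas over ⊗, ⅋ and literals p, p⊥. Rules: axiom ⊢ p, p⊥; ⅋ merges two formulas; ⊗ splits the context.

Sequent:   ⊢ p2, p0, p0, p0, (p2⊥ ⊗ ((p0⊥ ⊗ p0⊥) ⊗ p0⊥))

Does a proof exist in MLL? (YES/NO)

Proof tree:
[⊗]  ⊢ p2, p0, p0, p0, (p2⊥ ⊗ ((p0⊥ ⊗ p0⊥) ⊗ p0⊥))
  [Ax]  ⊢ p2, p2⊥
  [⊗]  ⊢ p0, p0, p0, ((p0⊥ ⊗ p0⊥) ⊗ p0⊥)
    [⊗]  ⊢ p0, p0, (p0⊥ ⊗ p0⊥)
      [Ax]  ⊢ p0, p0⊥
      [Ax]  ⊢ p0, p0⊥
    [Ax]  ⊢ p0, p0⊥

Result: YES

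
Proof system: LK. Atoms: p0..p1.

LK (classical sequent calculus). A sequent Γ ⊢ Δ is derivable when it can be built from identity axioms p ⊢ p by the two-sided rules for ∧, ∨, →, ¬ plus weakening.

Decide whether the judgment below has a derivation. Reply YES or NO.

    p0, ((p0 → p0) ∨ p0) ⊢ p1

Search for a countermodel by truth-table:
  v=00: Γ:[p0=F, ((p0 → p0) ∨ p0)=T] Δ:[p1=F] refutes=False
  v=01: Γ:[p0=F, ((p0 → p0) ∨ p0)=T] Δ:[p1=T] refutes=False
  v=10: Γ:[p0=T, ((p0 → p0) ∨ p0)=T] Δ:[p1=F] refutes=True  ← countermodel

Result: NO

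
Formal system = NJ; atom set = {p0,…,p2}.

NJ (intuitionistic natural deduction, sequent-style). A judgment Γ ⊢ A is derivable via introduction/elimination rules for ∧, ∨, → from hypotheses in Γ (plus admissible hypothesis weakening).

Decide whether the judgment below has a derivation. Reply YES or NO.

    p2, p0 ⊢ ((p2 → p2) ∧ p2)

Derivation (root first):
[∧I] p2, p0 ⊢ ((p2 → p2) ∧ p2)
  [→I] p0 ⊢ (p2 → p2)
    [Wk] p2, p0 ⊢ p2
      [Ax] p2 ⊢ p2
  [Wk] p2, p0 ⊢ p2
    [Ax] p2 ⊢ p2

Result: YES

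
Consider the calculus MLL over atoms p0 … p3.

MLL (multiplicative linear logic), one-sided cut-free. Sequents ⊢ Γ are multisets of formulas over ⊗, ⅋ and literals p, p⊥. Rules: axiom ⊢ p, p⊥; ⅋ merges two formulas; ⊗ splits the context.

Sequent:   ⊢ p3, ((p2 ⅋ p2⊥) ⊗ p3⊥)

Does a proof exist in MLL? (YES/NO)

Proof tree:
[⊗]  ⊢ p3, ((p2 ⅋ p2⊥) ⊗ p3⊥)
  [⅋]  ⊢ (p2 ⅋ p2⊥)
    [Ax]  ⊢ p2, p2⊥
  [Ax]  ⊢ p3, p3⊥

Result: YES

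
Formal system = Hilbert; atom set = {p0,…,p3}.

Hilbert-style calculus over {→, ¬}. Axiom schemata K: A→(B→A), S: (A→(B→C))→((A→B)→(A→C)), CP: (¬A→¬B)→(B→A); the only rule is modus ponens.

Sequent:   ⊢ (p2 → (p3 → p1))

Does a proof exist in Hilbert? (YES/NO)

Enumerate valuations to refute Γ ⊢ Δ:
  v=0000: Γ:[] Δ:[(p2 → (p3 → p1))=T] refutes=False
  v=0001: Γ:[] Δ:[(p2 → (p3 → p1))=T] refutes=False
  v=0010: Γ:[] Δ:[(p2 → (p3 → p1))=T] refutes=False
  v=0011: Γ:[] Δ:[(p2 → (p3 → p1))=F] refutes=True  ← countermodel

Result: NO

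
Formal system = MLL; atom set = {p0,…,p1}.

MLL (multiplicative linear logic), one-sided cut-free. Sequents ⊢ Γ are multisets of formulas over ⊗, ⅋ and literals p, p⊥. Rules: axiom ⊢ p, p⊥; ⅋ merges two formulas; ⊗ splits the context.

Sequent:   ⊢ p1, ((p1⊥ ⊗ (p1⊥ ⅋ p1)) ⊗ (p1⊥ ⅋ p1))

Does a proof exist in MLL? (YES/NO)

Proof tree:
[⊗]  ⊢ p1, ((p1⊥ ⊗ (p1⊥ ⅋ p1)) ⊗ (p1⊥ ⅋ p1))
  [⊗]  ⊢ p1, (p1⊥ ⊗ (p1⊥ ⅋ p1))
    [Ax]  ⊢ p1, p1⊥
    [⅋]  ⊢ (p1⊥ ⅋ p1)
      [Ax]  ⊢ p1, p1⊥
  [⅋]  ⊢ (p1⊥ ⅋ p1)
    [Ax]  ⊢ p1, p1⊥

Result: YES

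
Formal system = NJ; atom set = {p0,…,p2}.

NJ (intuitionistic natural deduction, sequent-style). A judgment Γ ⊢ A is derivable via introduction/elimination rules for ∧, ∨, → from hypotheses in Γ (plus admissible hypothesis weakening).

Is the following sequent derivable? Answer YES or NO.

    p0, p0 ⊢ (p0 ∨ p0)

Derivation trace:
[∨I₂] p0, p0 ⊢ (p0 ∨ p0)
  [Wk] p0, p0 ⊢ p0
    [Ax] p0 ⊢ p0

Result: YES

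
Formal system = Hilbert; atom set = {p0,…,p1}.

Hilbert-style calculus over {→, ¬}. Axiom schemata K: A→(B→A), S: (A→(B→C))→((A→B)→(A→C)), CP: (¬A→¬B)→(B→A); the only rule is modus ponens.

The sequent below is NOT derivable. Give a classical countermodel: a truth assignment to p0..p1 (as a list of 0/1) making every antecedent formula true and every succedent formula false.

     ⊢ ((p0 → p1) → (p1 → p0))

Truth-table refutation:
  v=00: Γ:[] Δ:[((p0 → p1) → (p1 → p0))=T] refutes=False
  v=01: Γ:[] Δ:[((p0 → p1) → (p1 → p0))=F] refutes=True  ← countermodel

Result: [0, 1]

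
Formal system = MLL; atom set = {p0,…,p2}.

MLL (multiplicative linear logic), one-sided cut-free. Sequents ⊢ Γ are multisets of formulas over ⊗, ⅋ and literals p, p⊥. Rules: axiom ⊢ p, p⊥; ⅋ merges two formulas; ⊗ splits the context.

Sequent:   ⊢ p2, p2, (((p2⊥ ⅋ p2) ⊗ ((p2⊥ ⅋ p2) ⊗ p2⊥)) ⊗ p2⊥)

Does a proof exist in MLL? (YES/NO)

Proof tree:
[⊗]  ⊢ p2, p2, (((p2⊥ ⅋ p2) ⊗ ((p2⊥ ⅋ p2) ⊗ p2⊥)) ⊗ p2⊥)
  [⊗]  ⊢ p2, ((p2⊥ ⅋ p2) ⊗ ((p2⊥ ⅋ p2) ⊗ p2⊥))
    [⅋]  ⊢ (p2⊥ ⅋ p2)
      [Ax]  ⊢ p2, p2⊥
    [⊗]  ⊢ p2, ((p2⊥ ⅋ p2) ⊗ p2⊥)
      [⅋]  ⊢ (p2⊥ ⅋ p2)
        [Ax]  ⊢ p2, p2⊥
      [Ax]  ⊢ p2, p2⊥
  [Ax]  ⊢ p2, p2⊥

Result: YES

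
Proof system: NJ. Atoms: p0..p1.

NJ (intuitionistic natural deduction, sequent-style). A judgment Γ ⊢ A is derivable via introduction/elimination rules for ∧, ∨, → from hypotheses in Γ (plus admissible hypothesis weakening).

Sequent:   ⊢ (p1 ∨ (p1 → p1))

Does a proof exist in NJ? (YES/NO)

Proof tree:
[∨I₂]  ⊢ (p1 ∨ (p1 → p1))
  [→I]  ⊢ (p1 → p1)
    [Ax] p1 ⊢ p1

Result: YES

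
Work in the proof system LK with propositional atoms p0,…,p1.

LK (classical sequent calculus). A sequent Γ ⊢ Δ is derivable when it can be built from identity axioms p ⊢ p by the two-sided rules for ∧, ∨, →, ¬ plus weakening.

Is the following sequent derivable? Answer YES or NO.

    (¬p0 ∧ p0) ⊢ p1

Derivation (root first):
[WR] (¬p0 ∧ p0) ⊢ p1
  [∧L] (¬p0 ∧ p0) ⊢ 
    [¬L] p0, ¬p0 ⊢ 
      [Ax] p0 ⊢ p0

Result: YES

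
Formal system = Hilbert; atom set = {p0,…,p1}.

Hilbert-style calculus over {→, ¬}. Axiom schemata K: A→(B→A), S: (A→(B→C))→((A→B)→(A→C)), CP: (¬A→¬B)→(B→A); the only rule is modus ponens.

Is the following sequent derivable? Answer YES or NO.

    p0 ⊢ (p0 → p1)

Search for a countermodel by truth-table:
  v=00: Γ:[p0=F] Δ:[(p0 → p1)=T] refutes=False
  v=01: Γ:[p0=F] Δ:[(p0 → p1)=T] refutes=False
  v=10: Γ:[p0=T] Δ:[(p0 → p1)=F] refutes=True  ← countermodel

Result: NO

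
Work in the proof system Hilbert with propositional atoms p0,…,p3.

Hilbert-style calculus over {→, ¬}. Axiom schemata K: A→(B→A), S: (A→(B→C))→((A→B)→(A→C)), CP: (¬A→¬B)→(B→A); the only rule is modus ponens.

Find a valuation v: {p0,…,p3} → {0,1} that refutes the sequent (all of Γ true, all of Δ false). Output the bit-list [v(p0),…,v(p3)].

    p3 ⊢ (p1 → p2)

Search for a countermodel by truth-table:
  v=0000: Γ:[p3=F] Δ:[(p1 → p2)=T] refutes=False
  v=0001: Γ:[p3=T] Δ:[(p1 → p2)=T] refutes=False
  v=0010: Γ:[p3=F] Δ:[(p1 → p2)=T] refutes=False
  v=0011: Γ:[p3=T] Δ:[(p1 → p2)=T] refutes=False
  v=0100: Γ:[p3=F] Δ:[(p1 → p2)=F] refutes=False
  v=0101: Γ:[p3=T] Δ:[(p1 → p2)=F] refutes=True  ← countermodel

Result: [0, 1, 0, 1]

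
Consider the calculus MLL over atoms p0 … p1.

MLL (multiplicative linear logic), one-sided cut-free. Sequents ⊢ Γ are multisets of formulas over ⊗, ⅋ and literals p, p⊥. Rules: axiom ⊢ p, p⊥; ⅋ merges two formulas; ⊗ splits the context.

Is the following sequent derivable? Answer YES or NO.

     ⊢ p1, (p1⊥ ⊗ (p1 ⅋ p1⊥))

Derivation trace:
[⊗]  ⊢ p1, (p1⊥ ⊗ (p1 ⅋ p1⊥))
  [Ax]  ⊢ p1, p1⊥
  [⅋]  ⊢ (p1 ⅋ p1⊥)
    [Ax]  ⊢ p1, p1⊥

Result: YES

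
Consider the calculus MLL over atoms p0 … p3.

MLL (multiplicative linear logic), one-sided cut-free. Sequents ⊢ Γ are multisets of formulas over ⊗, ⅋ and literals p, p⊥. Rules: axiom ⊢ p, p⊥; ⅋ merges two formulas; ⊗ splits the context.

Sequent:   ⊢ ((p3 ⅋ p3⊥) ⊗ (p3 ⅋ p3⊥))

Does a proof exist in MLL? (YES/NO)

Derivation trace:
[⊗]  ⊢ ((p3 ⅋ p3⊥) ⊗ (p3 ⅋ p3⊥))
  [⅋]  ⊢ (p3 ⅋ p3⊥)
    [Ax]  ⊢ p3, p3⊥
  [⅋]  ⊢ (p3 ⅋ p3⊥)
    [Ax]  ⊢ p3, p3⊥

Result: YES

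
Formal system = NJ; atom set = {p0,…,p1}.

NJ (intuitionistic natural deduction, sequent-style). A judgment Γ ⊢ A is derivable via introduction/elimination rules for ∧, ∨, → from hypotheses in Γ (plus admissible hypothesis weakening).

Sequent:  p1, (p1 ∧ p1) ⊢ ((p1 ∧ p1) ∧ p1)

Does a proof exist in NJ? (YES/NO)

Proof tree:
[Wk] p1, (p1 ∧ p1) ⊢ ((p1 ∧ p1) ∧ p1)
  [∧I] p1 ⊢ ((p1 ∧ p1) ∧ p1)
    [∧I] p1 ⊢ (p1 ∧ p1)
      [Ax] p1 ⊢ p1
      [Ax] p1 ⊢ p1
    [Ax] p1 ⊢ p1

Result: YES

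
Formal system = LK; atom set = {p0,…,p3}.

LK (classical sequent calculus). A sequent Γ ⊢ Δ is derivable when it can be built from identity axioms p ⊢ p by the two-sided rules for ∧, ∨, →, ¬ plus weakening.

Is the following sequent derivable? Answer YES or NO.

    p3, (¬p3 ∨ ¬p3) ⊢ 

Derivation trace:
[∨L] p3, (¬p3 ∨ ¬p3) ⊢ 
  [¬L] p3, ¬p3 ⊢ 
    [Ax] p3 ⊢ p3
  [¬L] p3, ¬p3 ⊢ 
    [Ax] p3 ⊢ p3

Result: YES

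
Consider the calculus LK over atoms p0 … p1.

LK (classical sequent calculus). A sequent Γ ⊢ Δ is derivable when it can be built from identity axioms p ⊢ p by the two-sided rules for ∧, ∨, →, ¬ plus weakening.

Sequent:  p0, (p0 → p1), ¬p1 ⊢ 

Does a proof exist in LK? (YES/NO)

Derivation (root first):
[¬L] p0, (p0 → p1), ¬p1 ⊢ 
  [→L] p0, (p0 → p1) ⊢ p1
    [Ax] p0 ⊢ p0
    [Ax] p1 ⊢ p1

Result: YES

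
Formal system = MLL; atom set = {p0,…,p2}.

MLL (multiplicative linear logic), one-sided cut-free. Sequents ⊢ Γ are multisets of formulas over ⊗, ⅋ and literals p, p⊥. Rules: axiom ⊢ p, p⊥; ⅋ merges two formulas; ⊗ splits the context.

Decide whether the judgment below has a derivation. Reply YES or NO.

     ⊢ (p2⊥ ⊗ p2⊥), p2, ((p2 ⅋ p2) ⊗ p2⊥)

Derivation (root first):
[⊗]  ⊢ (p2⊥ ⊗ p2⊥), p2, ((p2 ⅋ p2) ⊗ p2⊥)
  [⅋]  ⊢ (p2⊥ ⊗ p2⊥), (p2 ⅋ p2)
    [⊗]  ⊢ p2, p2, (p2⊥ ⊗ p2⊥)
      [Ax]  ⊢ p2, p2⊥
      [Ax]  ⊢ p2, p2⊥
  [Ax]  ⊢ p2, p2⊥

Result: YES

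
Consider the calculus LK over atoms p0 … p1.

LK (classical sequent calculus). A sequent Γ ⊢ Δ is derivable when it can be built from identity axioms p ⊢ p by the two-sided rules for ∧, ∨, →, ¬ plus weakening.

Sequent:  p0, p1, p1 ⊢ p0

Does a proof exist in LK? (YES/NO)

Derivation trace:
[WL] p0, p1, p1 ⊢ p0
  [WL] p0, p1 ⊢ p0
    [Ax] p0 ⊢ p0

Result: YES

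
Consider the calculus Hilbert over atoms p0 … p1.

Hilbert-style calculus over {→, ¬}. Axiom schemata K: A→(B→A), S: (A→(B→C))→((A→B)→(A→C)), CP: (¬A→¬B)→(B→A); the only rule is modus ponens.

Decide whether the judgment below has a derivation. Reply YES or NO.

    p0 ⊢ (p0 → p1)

Enumerate valuations to refute Γ ⊢ Δ:
  v=00: Γ:[p0=F] Δ:[(p0 → p1)=T] refutes=False
  v=01: Γ:[p0=F] Δ:[(p0 → p1)=T] refutes=False
  v=10: Γ:[p0=T] Δ:[(p0 → p1)=F] refutes=True  ← countermodel

Result: NO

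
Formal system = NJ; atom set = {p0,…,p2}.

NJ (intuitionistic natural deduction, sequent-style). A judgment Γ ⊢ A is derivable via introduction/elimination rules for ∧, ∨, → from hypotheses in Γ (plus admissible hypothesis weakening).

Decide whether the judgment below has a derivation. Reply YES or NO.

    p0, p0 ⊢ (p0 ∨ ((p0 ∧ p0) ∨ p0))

Derivation trace:
[∨I₂] p0, p0 ⊢ (p0 ∨ ((p0 ∧ p0) ∨ p0))
  [∨I₁] p0, p0 ⊢ ((p0 ∧ p0) ∨ p0)
    [Wk] p0, p0 ⊢ (p0 ∧ p0)
      [∧I] p0 ⊢ (p0 ∧ p0)
        [Ax] p0 ⊢ p0
        [Ax] p0 ⊢ p0

Result: YES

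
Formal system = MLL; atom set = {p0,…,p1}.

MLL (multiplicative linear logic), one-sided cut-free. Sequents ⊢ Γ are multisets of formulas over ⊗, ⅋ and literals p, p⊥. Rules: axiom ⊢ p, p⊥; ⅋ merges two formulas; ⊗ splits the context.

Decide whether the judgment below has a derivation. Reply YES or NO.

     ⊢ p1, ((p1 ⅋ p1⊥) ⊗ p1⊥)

Proof tree:
[⊗]  ⊢ p1, ((p1 ⅋ p1⊥) ⊗ p1⊥)
  [⅋]  ⊢ (p1 ⅋ p1⊥)
    [Ax]  ⊢ p1, p1⊥
  [Ax]  ⊢ p1, p1⊥

Result: YES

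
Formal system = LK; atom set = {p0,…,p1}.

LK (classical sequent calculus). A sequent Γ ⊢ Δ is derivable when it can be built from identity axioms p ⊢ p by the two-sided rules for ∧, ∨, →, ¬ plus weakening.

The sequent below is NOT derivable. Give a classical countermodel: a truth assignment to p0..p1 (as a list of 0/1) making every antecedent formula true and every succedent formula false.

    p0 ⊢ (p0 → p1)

Enumerate valuations to refute Γ ⊢ Δ:
  v=00: Γ:[p0=F] Δ:[(p0 → p1)=T] refutes=False
  v=01: Γ:[p0=F] Δ:[(p0 → p1)=T] refutes=False
  v=10: Γ:[p0=T] Δ:[(p0 → p1)=F] refutes=True  ← countermodel

Result: [1, 0]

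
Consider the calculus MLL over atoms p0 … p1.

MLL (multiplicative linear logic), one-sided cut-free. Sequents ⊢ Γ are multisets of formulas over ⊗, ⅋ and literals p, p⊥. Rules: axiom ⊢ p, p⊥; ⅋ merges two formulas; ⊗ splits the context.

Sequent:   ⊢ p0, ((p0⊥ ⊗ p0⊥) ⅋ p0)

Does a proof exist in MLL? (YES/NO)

Derivation (root first):
[⅋]  ⊢ p0, ((p0⊥ ⊗ p0⊥) ⅋ p0)
  [⊗]  ⊢ p0, p0, (p0⊥ ⊗ p0⊥)
    [Ax]  ⊢ p0, p0⊥
    [Ax]  ⊢ p0, p0⊥

Result: YES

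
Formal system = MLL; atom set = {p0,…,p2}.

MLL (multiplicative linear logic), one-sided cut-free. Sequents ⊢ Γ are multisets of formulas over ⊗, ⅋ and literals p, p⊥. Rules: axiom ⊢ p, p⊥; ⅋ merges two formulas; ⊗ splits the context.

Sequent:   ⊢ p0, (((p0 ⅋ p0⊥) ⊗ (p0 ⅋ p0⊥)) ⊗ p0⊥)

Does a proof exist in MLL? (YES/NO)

Derivation (root first):
[⊗]  ⊢ p0, (((p0 ⅋ p0⊥) ⊗ (p0 ⅋ p0⊥)) ⊗ p0⊥)
  [⊗]  ⊢ ((p0 ⅋ p0⊥) ⊗ (p0 ⅋ p0⊥))
    [⅋]  ⊢ (p0 ⅋ p0⊥)
      [Ax]  ⊢ p0, p0⊥
    [⅋]  ⊢ (p0 ⅋ p0⊥)
      [Ax]  ⊢ p0, p0⊥
  [Ax]  ⊢ p0, p0⊥

Result: YES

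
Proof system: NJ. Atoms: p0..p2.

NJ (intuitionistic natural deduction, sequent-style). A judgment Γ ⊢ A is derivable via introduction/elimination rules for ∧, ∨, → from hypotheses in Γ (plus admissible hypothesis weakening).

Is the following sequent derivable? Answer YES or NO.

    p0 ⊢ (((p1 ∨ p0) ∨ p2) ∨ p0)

Derivation (root first):
[∨I₁] p0 ⊢ (((p1 ∨ p0) ∨ p2) ∨ p0)
  [∨I₁] p0 ⊢ ((p1 ∨ p0) ∨ p2)
    [∨I₂] p0 ⊢ (p1 ∨ p0)
      [Ax] p0 ⊢ p0

Result: YES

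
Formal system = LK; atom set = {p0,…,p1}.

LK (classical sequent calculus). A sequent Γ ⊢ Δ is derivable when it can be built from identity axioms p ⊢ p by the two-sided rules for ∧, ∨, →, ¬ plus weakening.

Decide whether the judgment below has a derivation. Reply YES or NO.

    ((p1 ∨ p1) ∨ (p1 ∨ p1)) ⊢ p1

Derivation (root first):
[∨L] ((p1 ∨ p1) ∨ (p1 ∨ p1)) ⊢ p1
  [∨L] (p1 ∨ p1) ⊢ p1
    [Ax] p1 ⊢ p1
    [Ax] p1 ⊢ p1
  [∨L] (p1 ∨ p1) ⊢ p1
    [Ax] p1 ⊢ p1
    [Ax] p1 ⊢ p1

Result: YES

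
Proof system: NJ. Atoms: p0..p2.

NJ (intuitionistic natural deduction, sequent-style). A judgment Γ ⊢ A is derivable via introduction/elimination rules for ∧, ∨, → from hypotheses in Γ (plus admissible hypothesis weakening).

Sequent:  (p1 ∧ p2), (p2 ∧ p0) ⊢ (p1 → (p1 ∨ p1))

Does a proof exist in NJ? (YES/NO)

Derivation trace:
[Wk] (p1 ∧ p2), (p2 ∧ p0) ⊢ (p1 → (p1 ∨ p1))
  [Wk] (p1 ∧ p2) ⊢ (p1 → (p1 ∨ p1))
    [→I]  ⊢ (p1 → (p1 ∨ p1))
      [∨I₁] p1 ⊢ (p1 ∨ p1)
        [Ax] p1 ⊢ p1

Result: YES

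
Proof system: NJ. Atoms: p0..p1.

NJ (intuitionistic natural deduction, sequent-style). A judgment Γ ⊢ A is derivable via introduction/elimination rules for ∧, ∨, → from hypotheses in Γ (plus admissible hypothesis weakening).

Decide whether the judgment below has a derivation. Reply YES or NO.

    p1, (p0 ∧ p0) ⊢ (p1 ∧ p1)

Proof tree:
[∧I] p1, (p0 ∧ p0) ⊢ (p1 ∧ p1)
  [Wk] p1, (p0 ∧ p0), p1 ⊢ p1
    [Wk] p1, (p0 ∧ p0) ⊢ p1
      [Ax] p1 ⊢ p1
  [Ax] p1 ⊢ p1

Result: YES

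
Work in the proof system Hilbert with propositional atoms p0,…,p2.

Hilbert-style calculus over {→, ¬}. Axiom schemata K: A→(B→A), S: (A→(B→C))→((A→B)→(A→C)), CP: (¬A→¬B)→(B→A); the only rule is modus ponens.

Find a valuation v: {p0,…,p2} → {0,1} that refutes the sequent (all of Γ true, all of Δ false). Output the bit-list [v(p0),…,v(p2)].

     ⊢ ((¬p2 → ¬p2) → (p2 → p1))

Enumerate valuations to refute Γ ⊢ Δ:
  v=000: Γ:[] Δ:[((¬p2 → ¬p2) → (p2 → p1))=T] refutes=False
  v=001: Γ:[] Δ:[((¬p2 → ¬p2) → (p2 → p1))=F] refutes=True  ← countermodel

Result: [0, 0, 1]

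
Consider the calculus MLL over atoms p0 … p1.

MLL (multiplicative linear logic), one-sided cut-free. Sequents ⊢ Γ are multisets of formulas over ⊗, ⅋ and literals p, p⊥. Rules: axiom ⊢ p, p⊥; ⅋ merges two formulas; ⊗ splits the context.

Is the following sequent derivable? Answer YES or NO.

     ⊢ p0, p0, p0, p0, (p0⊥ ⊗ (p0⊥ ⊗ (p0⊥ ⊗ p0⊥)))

Derivation trace:
[⊗]  ⊢ p0, p0, p0, p0, (p0⊥ ⊗ (p0⊥ ⊗ (p0⊥ ⊗ p0⊥)))
  [Ax]  ⊢ p0, p0⊥
  [⊗]  ⊢ p0, p0, p0, (p0⊥ ⊗ (p0⊥ ⊗ p0⊥))
    [Ax]  ⊢ p0, p0⊥
    [⊗]  ⊢ p0, p0, (p0⊥ ⊗ p0⊥)
      [Ax]  ⊢ p0, p0⊥
      [Ax]  ⊢ p0, p0⊥

Result: YES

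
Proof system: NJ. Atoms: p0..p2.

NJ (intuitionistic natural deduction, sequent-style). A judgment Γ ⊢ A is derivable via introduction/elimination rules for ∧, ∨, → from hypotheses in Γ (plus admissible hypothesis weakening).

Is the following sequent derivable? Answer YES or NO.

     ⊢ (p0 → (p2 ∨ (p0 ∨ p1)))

Derivation (root first):
[→I]  ⊢ (p0 → (p2 ∨ (p0 ∨ p1)))
  [∨I₂] p0 ⊢ (p2 ∨ (p0 ∨ p1))
    [∨I₁] p0 ⊢ (p0 ∨ p1)
      [Ax] p0 ⊢ p0

Result: YES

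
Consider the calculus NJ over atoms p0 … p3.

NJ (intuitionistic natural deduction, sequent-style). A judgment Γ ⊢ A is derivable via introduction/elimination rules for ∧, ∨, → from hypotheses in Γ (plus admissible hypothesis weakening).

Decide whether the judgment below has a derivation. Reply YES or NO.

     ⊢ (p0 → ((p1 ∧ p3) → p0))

Derivation (root first):
[→I]  ⊢ (p0 → ((p1 ∧ p3) → p0))
  [→I] p0 ⊢ ((p1 ∧ p3) → p0)
    [Wk] p0, (p1 ∧ p3) ⊢ p0
      [Ax] p0 ⊢ p0

Result: YES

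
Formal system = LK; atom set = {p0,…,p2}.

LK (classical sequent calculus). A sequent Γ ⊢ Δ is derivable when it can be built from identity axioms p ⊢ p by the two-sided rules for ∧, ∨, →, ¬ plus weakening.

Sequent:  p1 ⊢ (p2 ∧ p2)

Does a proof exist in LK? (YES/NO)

Search for a countermodel by truth-table:
  v=000: Γ:[p1=F] Δ:[(p2 ∧ p2)=F] refutes=False
  v=001: Γ:[p1=F] Δ:[(p2 ∧ p2)=T] refutes=False
  v=010: Γ:[p1=T] Δ:[(p2 ∧ p2)=F] refutes=True  ← countermodel

Result: NO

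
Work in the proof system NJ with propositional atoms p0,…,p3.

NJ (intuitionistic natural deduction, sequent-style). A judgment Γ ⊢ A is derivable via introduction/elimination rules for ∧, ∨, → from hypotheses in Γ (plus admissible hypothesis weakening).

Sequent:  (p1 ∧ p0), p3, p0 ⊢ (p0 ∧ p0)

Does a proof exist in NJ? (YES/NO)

Derivation trace:
[∧I] (p1 ∧ p0), p3, p0 ⊢ (p0 ∧ p0)
  [Ax] p0 ⊢ p0
  [Wk] p0, (p1 ∧ p0), p3 ⊢ p0
    [Wk] p0, (p1 ∧ p0) ⊢ p0
      [Ax] p0 ⊢ p0

Result: YES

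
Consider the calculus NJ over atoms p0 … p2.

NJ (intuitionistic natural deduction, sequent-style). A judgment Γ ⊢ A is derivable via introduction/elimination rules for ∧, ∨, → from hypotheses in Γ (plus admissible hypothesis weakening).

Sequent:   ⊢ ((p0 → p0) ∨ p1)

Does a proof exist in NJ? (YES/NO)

Derivation (root first):
[∨I₁]  ⊢ ((p0 → p0) ∨ p1)
  [→I]  ⊢ (p0 → p0)
    [Ax] p0 ⊢ p0

Result: YES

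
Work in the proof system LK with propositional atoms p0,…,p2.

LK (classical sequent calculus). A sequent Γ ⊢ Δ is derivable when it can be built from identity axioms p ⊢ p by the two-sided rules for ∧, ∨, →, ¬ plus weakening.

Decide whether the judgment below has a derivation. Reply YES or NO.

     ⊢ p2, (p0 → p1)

Enumerate valuations to refute Γ ⊢ Δ:
  v=000: Γ:[] Δ:[p2=F, (p0 → p1)=T] refutes=False
  v=001: Γ:[] Δ:[p2=T, (p0 → p1)=T] refutes=False
  v=010: Γ:[] Δ:[p2=F, (p0 → p1)=T] refutes=False
  v=011: Γ:[] Δ:[p2=T, (p0 → p1)=T] refutes=False
  v=100: Γ:[] Δ:[p2=F, (p0 → p1)=F] refutes=True  ← countermodel

Result: NO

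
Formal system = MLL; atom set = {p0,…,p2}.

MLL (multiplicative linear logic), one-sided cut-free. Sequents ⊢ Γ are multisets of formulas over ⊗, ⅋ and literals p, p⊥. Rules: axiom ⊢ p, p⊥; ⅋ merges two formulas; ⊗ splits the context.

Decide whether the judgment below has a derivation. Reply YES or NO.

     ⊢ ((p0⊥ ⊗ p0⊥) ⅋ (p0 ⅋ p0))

Derivation (root first):
[⅋]  ⊢ ((p0⊥ ⊗ p0⊥) ⅋ (p0 ⅋ p0))
  [⅋]  ⊢ (p0⊥ ⊗ p0⊥), (p0 ⅋ p0)
    [⊗]  ⊢ p0, p0, (p0⊥ ⊗ p0⊥)
      [Ax]  ⊢ p0, p0⊥
      [Ax]  ⊢ p0, p0⊥

Result: YES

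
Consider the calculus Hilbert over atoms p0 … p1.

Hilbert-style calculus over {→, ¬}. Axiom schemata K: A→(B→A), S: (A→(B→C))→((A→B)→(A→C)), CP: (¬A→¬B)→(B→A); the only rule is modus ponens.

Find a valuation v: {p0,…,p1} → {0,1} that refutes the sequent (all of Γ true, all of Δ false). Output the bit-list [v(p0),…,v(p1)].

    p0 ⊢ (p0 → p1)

Enumerate valuations to refute Γ ⊢ Δ:
  v=00: Γ:[p0=F] Δ:[(p0 → p1)=T] refutes=False
  v=01: Γ:[p0=F] Δ:[(p0 → p1)=T] refutes=False
  v=10: Γ:[p0=T] Δ:[(p0 → p1)=F] refutes=True  ← countermodel

Result: [1, 0]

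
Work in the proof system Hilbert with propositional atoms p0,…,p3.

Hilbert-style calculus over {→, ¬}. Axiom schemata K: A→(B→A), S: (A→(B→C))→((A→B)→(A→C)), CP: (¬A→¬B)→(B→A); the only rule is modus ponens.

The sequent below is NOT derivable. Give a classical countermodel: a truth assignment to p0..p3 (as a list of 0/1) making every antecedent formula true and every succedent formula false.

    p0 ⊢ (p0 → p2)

Search for a countermodel by truth-table:
  v=0000: Γ:[p0=F] Δ:[(p0 → p2)=T] refutes=False
  v=0001: Γ:[p0=F] Δ:[(p0 → p2)=T] refutes=False
  v=0010: Γ:[p0=F] Δ:[(p0 → p2)=T] refutes=False
  v=0011: Γ:[p0=F] Δ:[(p0 → p2)=T] refutes=False
  v=0100: Γ:[p0=F] Δ:[(p0 → p2)=T] refutes=False
  v=0101: Γ:[p0=F] Δ:[(p0 → p2)=T] refutes=False
  v=0110: Γ:[p0=F] Δ:[(p0 → p2)=T] refutes=False
  v=0111: Γ:[p0=F] Δ:[(p0 → p2)=T] refutes=False
  v=1000: Γ:[p0=T] Δ:[(p0 → p2)=F] refutes=True  ← countermodel

Result: [1, 0, 0, 0]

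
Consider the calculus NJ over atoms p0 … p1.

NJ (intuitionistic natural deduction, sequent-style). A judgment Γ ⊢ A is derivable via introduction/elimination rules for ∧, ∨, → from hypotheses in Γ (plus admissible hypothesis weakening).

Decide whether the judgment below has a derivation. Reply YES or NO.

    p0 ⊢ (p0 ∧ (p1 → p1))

Derivation trace:
[∧I] p0 ⊢ (p0 ∧ (p1 → p1))
  [Ax] p0 ⊢ p0
  [→I]  ⊢ (p1 → p1)
    [Ax] p1 ⊢ p1

Result: YES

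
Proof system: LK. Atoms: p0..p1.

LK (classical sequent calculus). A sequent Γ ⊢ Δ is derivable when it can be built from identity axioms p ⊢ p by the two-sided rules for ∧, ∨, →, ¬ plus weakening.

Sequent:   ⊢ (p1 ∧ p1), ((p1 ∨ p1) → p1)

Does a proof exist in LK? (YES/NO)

Proof tree:
[→R]  ⊢ (p1 ∧ p1), ((p1 ∨ p1) → p1)
  [∨L] (p1 ∨ p1) ⊢ p1, (p1 ∧ p1)
    [∧R] p1 ⊢ (p1 ∧ p1)
      [Ax] p1 ⊢ p1
      [Ax] p1 ⊢ p1
    [Ax] p1 ⊢ p1

Result: YES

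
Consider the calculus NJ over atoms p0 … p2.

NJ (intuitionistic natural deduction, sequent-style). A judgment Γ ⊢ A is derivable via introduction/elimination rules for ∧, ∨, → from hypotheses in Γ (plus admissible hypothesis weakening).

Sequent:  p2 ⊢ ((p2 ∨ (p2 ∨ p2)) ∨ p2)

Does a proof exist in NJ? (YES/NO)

Derivation trace:
[∨I₁] p2 ⊢ ((p2 ∨ (p2 ∨ p2)) ∨ p2)
  [∨I₂] p2 ⊢ (p2 ∨ (p2 ∨ p2))
    [∨I₁] p2 ⊢ (p2 ∨ p2)
      [Ax] p2 ⊢ p2

Result: YES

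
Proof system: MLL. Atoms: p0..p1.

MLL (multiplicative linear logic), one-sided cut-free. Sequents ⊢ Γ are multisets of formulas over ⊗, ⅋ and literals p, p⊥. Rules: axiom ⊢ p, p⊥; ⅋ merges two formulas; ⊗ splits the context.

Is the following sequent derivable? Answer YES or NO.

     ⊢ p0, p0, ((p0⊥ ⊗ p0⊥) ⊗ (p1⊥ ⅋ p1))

Proof tree:
[⊗]  ⊢ p0, p0, ((p0⊥ ⊗ p0⊥) ⊗ (p1⊥ ⅋ p1))
  [⊗]  ⊢ p0, p0, (p0⊥ ⊗ p0⊥)
    [Ax]  ⊢ p0, p0⊥
    [Ax]  ⊢ p0, p0⊥
  [⅋]  ⊢ (p1⊥ ⅋ p1)
    [Ax]  ⊢ p1, p1⊥

Result: YES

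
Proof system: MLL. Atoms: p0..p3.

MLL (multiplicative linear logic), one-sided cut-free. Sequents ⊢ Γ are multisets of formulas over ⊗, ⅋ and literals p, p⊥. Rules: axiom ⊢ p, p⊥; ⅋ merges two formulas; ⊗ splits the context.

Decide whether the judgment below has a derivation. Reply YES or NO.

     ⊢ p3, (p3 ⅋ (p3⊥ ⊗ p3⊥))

Derivation (root first):
[⅋]  ⊢ p3, (p3 ⅋ (p3⊥ ⊗ p3⊥))
  [⊗]  ⊢ p3, p3, (p3⊥ ⊗ p3⊥)
    [Ax]  ⊢ p3, p3⊥
    [Ax]  ⊢ p3, p3⊥

Result: YES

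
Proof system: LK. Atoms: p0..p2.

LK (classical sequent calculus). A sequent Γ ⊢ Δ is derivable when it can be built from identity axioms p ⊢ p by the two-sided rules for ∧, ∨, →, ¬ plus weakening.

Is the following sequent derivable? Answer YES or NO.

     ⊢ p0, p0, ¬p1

Truth-table refutation:
  v=000: Γ:[] Δ:[p0=F, p0=F, ¬p1=T] refutes=False
  v=001: Γ:[] Δ:[p0=F, p0=F, ¬p1=T] refutes=False
  v=010: Γ:[] Δ:[p0=F, p0=F, ¬p1=F] refutes=True  ← countermodel

Result: NO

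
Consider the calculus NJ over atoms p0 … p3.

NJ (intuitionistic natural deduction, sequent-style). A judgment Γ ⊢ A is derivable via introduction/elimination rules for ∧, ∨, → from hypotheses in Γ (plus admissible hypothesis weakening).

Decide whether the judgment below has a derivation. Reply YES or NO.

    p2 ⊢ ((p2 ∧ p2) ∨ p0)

Proof tree:
[∨I₁] p2 ⊢ ((p2 ∧ p2) ∨ p0)
  [∧I] p2 ⊢ (p2 ∧ p2)
    [Ax] p2 ⊢ p2
    [Ax] p2 ⊢ p2

Result: YES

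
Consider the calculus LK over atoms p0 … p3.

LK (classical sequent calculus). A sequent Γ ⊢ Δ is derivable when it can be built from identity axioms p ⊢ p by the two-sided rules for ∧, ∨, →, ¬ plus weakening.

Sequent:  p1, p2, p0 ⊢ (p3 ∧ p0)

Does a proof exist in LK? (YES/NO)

Truth-table refutation:
  v=0000: Γ:[p1=F, p2=F, p0=F] Δ:[(p3 ∧ p0)=F] refutes=False
  v=0001: Γ:[p1=F, p2=F, p0=F] Δ:[(p3 ∧ p0)=F] refutes=False
  v=0010: Γ:[p1=F, p2=T, p0=F] Δ:[(p3 ∧ p0)=F] refutes=False
  v=0011: Γ:[p1=F, p2=T, p0=F] Δ:[(p3 ∧ p0)=F] refutes=False
  v=0100: Γ:[p1=T, p2=F, p0=F] Δ:[(p3 ∧ p0)=F] refutes=False
  v=0101: Γ:[p1=T, p2=F, p0=F] Δ:[(p3 ∧ p0)=F] refutes=False
  v=0110: Γ:[p1=T, p2=T, p0=F] Δ:[(p3 ∧ p0)=F] refutes=False
  v=0111: Γ:[p1=T, p2=T, p0=F] Δ:[(p3 ∧ p0)=F] refutes=False
  v=1000: Γ:[p1=F, p2=F, p0=T] Δ:[(p3 ∧ p0)=F] refutes=False
  v=1001: Γ:[p1=F, p2=F, p0=T] Δ:[(p3 ∧ p0)=T] refutes=False
  v=1010: Γ:[p1=F, p2=T, p0=T] Δ:[(p3 ∧ p0)=F] refutes=False
  v=1011: Γ:[p1=F, p2=T, p0=T] Δ:[(p3 ∧ p0)=T] refutes=False
  v=1100: Γ:[p1=T, p2=F, p0=T] Δ:[(p3 ∧ p0)=F] refutes=False
  v=1101: Γ:[p1=T, p2=F, p0=T] Δ:[(p3 ∧ p0)=T] refutes=False
  v=1110: Γ:[p1=T, p2=T, p0=T] Δ:[(p3 ∧ p0)=F] refutes=True  ← countermodel

Result: NO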